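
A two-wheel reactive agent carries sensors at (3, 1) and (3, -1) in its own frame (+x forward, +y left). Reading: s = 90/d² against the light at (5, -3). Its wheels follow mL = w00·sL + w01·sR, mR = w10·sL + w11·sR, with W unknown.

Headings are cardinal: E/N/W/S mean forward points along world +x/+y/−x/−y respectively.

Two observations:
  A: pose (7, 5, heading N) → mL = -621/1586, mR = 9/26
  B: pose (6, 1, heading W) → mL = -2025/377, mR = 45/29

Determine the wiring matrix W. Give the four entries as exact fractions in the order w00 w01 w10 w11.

-1 1/2 0 1/2

obs A: pose=(7,5,N) → sL=45/61, sR=9/13, mL=-621/1586, mR=9/26
obs B: pose=(6,1,W) → sL=90/13, sR=90/29, mL=-2025/377, mR=45/29
sensor matrix S = [[45/61, 9/13], [90/13, 90/29]]; det S = -748440/298961
solve [mL_A; mL_B] = S·[w00; w01] and [mR_A; mR_B] = S·[w10; w11]:
  w00 = -1, w01 = 1/2, w10 = 0, w11 = 1/2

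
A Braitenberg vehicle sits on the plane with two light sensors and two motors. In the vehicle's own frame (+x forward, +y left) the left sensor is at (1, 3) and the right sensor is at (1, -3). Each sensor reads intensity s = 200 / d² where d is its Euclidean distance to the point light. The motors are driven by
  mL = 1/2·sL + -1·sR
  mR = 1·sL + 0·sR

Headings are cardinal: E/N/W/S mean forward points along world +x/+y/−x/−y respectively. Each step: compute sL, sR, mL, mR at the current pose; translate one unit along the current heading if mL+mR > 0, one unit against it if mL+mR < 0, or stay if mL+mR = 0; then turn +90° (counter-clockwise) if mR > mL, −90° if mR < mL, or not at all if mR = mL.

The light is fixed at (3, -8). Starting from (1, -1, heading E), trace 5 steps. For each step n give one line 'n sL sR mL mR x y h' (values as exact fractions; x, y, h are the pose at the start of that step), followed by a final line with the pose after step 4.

n=0: pose=(1,-1,E); sL=200/101, sR=200/17; mL=-18500/1717, mR=200/101; mL+mR=-15100/1717 → advance -1; mR−mL=21900/1717 → turn +1·90°
n=1: pose=(0,-1,N); sL=2, sR=25/8; mL=-17/8, mR=2; mL+mR=-1/8 → advance -1; mR−mL=33/8 → turn +1·90°
n=2: pose=(0,-2,W); sL=8, sR=200/97; mL=188/97, mR=8; mL+mR=964/97 → advance +1; mR−mL=588/97 → turn +1·90°
n=3: pose=(-1,-2,S); sL=100/13, sR=100/37; mL=550/481, mR=100/13; mL+mR=4250/481 → advance +1; mR−mL=3150/481 → turn +1·90°
n=4: pose=(-1,-3,E); sL=200/73, sR=200/13; mL=-13300/949, mR=200/73; mL+mR=-10700/949 → advance -1; mR−mL=15900/949 → turn +1·90°

0 200/101 200/17 -18500/1717 200/101 1 -1 E
1 2 25/8 -17/8 2 0 -1 N
2 8 200/97 188/97 8 0 -2 W
3 100/13 100/37 550/481 100/13 -1 -2 S
4 200/73 200/13 -13300/949 200/73 -1 -3 E
final -2 -3 N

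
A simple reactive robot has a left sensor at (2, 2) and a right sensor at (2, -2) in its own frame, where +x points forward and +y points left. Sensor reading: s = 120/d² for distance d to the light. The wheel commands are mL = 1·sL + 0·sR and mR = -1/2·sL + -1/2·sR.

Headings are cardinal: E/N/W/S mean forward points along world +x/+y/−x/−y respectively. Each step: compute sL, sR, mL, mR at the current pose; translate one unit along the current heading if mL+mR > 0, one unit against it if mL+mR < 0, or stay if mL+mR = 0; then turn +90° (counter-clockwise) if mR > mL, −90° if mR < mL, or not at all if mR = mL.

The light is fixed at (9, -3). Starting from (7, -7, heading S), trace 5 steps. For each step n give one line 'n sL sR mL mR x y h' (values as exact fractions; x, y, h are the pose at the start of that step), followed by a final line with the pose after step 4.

n=0: pose=(7,-7,S); sL=10/3, sR=30/13; mL=10/3, mR=-110/39; mL+mR=20/39 → advance +1; mR−mL=-80/13 → turn -1·90°
n=1: pose=(7,-8,W); sL=24/13, sR=24/5; mL=24/13, mR=-216/65; mL+mR=-96/65 → advance -1; mR−mL=-336/65 → turn -1·90°
n=2: pose=(8,-8,N); sL=20/3, sR=12; mL=20/3, mR=-28/3; mL+mR=-8/3 → advance -1; mR−mL=-16 → turn -1·90°
n=3: pose=(8,-9,E); sL=120/17, sR=24/13; mL=120/17, mR=-984/221; mL+mR=576/221 → advance +1; mR−mL=-2544/221 → turn -1·90°
n=4: pose=(9,-9,S); sL=30/17, sR=30/17; mL=30/17, mR=-30/17; mL+mR=0 → advance +0; mR−mL=-60/17 → turn -1·90°

0 10/3 30/13 10/3 -110/39 7 -7 S
1 24/13 24/5 24/13 -216/65 7 -8 W
2 20/3 12 20/3 -28/3 8 -8 N
3 120/17 24/13 120/17 -984/221 8 -9 E
4 30/17 30/17 30/17 -30/17 9 -9 S
final 9 -9 W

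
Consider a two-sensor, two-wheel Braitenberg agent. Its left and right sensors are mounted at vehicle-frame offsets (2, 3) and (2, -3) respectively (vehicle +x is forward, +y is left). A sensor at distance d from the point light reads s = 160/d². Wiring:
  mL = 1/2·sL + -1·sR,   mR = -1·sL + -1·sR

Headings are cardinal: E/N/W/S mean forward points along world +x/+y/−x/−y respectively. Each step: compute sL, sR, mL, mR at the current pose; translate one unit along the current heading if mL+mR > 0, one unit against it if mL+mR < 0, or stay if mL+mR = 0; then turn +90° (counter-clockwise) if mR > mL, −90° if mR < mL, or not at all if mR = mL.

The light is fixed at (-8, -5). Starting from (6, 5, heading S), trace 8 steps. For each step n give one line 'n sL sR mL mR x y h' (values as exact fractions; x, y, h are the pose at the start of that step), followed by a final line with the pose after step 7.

0 160/353 32/37 -8336/13061 -17216/13061 6 5 S
1 10/13 8/17 -19/221 -274/221 6 6 W
2 160/313 160/493 -10640/154309 -128960/154309 7 6 N
3 80/229 80/169 -11560/38701 -31840/38701 7 5 E
4 160/353 32/37 -8336/13061 -17216/13061 6 5 S
5 10/13 8/17 -19/221 -274/221 6 6 W
6 160/313 160/493 -10640/154309 -128960/154309 7 6 N
7 80/229 80/169 -11560/38701 -31840/38701 7 5 E
final 6 5 S

n=0: pose=(6,5,S); sL=160/353, sR=32/37; mL=-8336/13061, mR=-17216/13061; mL+mR=-25552/13061 → advance -1; mR−mL=-240/353 → turn -1·90°
n=1: pose=(6,6,W); sL=10/13, sR=8/17; mL=-19/221, mR=-274/221; mL+mR=-293/221 → advance -1; mR−mL=-15/13 → turn -1·90°
n=2: pose=(7,6,N); sL=160/313, sR=160/493; mL=-10640/154309, mR=-128960/154309; mL+mR=-139600/154309 → advance -1; mR−mL=-240/313 → turn -1·90°
n=3: pose=(7,5,E); sL=80/229, sR=80/169; mL=-11560/38701, mR=-31840/38701; mL+mR=-43400/38701 → advance -1; mR−mL=-120/229 → turn -1·90°
n=4: pose=(6,5,S); sL=160/353, sR=32/37; mL=-8336/13061, mR=-17216/13061; mL+mR=-25552/13061 → advance -1; mR−mL=-240/353 → turn -1·90°
n=5: pose=(6,6,W); sL=10/13, sR=8/17; mL=-19/221, mR=-274/221; mL+mR=-293/221 → advance -1; mR−mL=-15/13 → turn -1·90°
n=6: pose=(7,6,N); sL=160/313, sR=160/493; mL=-10640/154309, mR=-128960/154309; mL+mR=-139600/154309 → advance -1; mR−mL=-240/313 → turn -1·90°
n=7: pose=(7,5,E); sL=80/229, sR=80/169; mL=-11560/38701, mR=-31840/38701; mL+mR=-43400/38701 → advance -1; mR−mL=-120/229 → turn -1·90°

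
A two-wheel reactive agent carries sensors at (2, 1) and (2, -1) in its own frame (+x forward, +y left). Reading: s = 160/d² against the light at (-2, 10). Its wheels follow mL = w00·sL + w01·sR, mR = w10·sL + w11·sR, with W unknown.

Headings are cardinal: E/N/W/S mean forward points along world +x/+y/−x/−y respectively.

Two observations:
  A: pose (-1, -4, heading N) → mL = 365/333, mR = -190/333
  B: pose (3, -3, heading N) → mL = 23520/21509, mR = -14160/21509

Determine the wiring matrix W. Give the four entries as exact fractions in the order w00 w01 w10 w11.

1/2 1/2 -1 1/2

obs A: pose=(-1,-4,N) → sL=10/9, sR=40/37, mL=365/333, mR=-190/333
obs B: pose=(3,-3,N) → sL=160/137, sR=160/157, mL=23520/21509, mR=-14160/21509
sensor matrix S = [[10/9, 40/37], [160/137, 160/157]]; det S = -932800/7162497
solve [mL_A; mL_B] = S·[w00; w01] and [mR_A; mR_B] = S·[w10; w11]:
  w00 = 1/2, w01 = 1/2, w10 = -1, w11 = 1/2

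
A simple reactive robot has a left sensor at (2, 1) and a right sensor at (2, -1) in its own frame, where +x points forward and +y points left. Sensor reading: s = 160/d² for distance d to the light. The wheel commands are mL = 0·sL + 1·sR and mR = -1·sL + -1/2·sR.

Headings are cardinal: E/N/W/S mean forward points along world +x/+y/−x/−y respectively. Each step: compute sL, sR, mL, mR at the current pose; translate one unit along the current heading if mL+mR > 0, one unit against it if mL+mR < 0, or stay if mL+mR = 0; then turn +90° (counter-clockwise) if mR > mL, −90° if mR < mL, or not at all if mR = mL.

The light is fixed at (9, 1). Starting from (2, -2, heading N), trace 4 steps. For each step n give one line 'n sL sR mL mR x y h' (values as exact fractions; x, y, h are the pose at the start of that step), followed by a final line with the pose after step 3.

n=0: pose=(2,-2,N); sL=32/13, sR=160/37; mL=160/37, mR=-2224/481; mL+mR=-144/481 → advance -1; mR−mL=-4304/481 → turn -1·90°
n=1: pose=(2,-3,E); sL=80/17, sR=16/5; mL=16/5, mR=-536/85; mL+mR=-264/85 → advance -1; mR−mL=-808/85 → turn -1·90°
n=2: pose=(1,-3,S); sL=32/17, sR=160/117; mL=160/117, mR=-5104/1989; mL+mR=-2384/1989 → advance -1; mR−mL=-2608/663 → turn -1·90°
n=3: pose=(1,-2,W); sL=40/29, sR=20/13; mL=20/13, mR=-810/377; mL+mR=-230/377 → advance -1; mR−mL=-1390/377 → turn -1·90°

0 32/13 160/37 160/37 -2224/481 2 -2 N
1 80/17 16/5 16/5 -536/85 2 -3 E
2 32/17 160/117 160/117 -5104/1989 1 -3 S
3 40/29 20/13 20/13 -810/377 1 -2 W
final 2 -2 N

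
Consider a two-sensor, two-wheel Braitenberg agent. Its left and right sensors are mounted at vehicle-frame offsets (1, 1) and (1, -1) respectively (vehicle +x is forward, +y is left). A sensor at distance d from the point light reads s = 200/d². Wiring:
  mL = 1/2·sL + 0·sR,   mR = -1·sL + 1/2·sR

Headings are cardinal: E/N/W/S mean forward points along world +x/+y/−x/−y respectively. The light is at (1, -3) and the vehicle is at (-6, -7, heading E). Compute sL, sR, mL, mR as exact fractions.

40/9 200/61 20/9 -1540/549

left sensor world pos  = (-5, -6); dL² = 45
right sensor world pos = (-5, -8); dR² = 61
sL = 200/45 = 40/9
sR = 200/61 = 200/61
mL = 1/2·sL + 0·sR = 20/9
mR = -1·sL + 1/2·sR = -1540/549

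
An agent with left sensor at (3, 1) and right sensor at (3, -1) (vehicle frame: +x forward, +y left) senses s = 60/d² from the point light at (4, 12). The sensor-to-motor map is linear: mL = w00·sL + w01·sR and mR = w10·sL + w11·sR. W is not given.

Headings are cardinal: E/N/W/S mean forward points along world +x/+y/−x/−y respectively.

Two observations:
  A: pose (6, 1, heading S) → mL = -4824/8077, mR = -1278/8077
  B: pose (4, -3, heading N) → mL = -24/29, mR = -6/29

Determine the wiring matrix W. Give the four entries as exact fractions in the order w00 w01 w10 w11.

obs A: pose=(6,1,S) → sL=12/41, sR=60/197, mL=-4824/8077, mR=-1278/8077
obs B: pose=(4,-3,N) → sL=12/29, sR=12/29, mL=-24/29, mR=-6/29
sensor matrix S = [[12/41, 60/197], [12/29, 12/29]]; det S = -1152/234233
solve [mL_A; mL_B] = S·[w00; w01] and [mR_A; mR_B] = S·[w10; w11]:
  w00 = -1, w01 = -1, w10 = 1/2, w11 = -1

-1 -1 1/2 -1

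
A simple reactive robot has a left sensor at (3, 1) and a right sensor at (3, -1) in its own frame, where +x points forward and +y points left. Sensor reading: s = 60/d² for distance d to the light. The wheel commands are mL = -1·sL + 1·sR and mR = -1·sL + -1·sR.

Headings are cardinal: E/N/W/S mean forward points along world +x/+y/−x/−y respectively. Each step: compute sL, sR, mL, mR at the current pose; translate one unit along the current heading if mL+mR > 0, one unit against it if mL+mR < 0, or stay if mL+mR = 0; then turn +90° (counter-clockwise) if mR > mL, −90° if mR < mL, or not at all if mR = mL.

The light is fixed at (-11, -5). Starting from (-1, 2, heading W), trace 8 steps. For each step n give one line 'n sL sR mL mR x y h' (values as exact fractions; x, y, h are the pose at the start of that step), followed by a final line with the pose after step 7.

n=0: pose=(-1,2,W); sL=12/17, sR=60/113; mL=-336/1921, mR=-2376/1921; mL+mR=-24/17 → advance -1; mR−mL=-120/113 → turn -1·90°
n=1: pose=(0,2,N); sL=3/10, sR=15/61; mL=-33/610, mR=-333/610; mL+mR=-3/5 → advance -1; mR−mL=-30/61 → turn -1·90°
n=2: pose=(0,1,E); sL=12/49, sR=60/221; mL=288/10829, mR=-5592/10829; mL+mR=-24/49 → advance -1; mR−mL=-120/221 → turn -1·90°
n=3: pose=(-1,1,S); sL=6/13, sR=2/3; mL=8/39, mR=-44/39; mL+mR=-12/13 → advance -1; mR−mL=-4/3 → turn -1·90°
n=4: pose=(-1,2,W); sL=12/17, sR=60/113; mL=-336/1921, mR=-2376/1921; mL+mR=-24/17 → advance -1; mR−mL=-120/113 → turn -1·90°
n=5: pose=(0,2,N); sL=3/10, sR=15/61; mL=-33/610, mR=-333/610; mL+mR=-3/5 → advance -1; mR−mL=-30/61 → turn -1·90°
n=6: pose=(0,1,E); sL=12/49, sR=60/221; mL=288/10829, mR=-5592/10829; mL+mR=-24/49 → advance -1; mR−mL=-120/221 → turn -1·90°
n=7: pose=(-1,1,S); sL=6/13, sR=2/3; mL=8/39, mR=-44/39; mL+mR=-12/13 → advance -1; mR−mL=-4/3 → turn -1·90°

0 12/17 60/113 -336/1921 -2376/1921 -1 2 W
1 3/10 15/61 -33/610 -333/610 0 2 N
2 12/49 60/221 288/10829 -5592/10829 0 1 E
3 6/13 2/3 8/39 -44/39 -1 1 S
4 12/17 60/113 -336/1921 -2376/1921 -1 2 W
5 3/10 15/61 -33/610 -333/610 0 2 N
6 12/49 60/221 288/10829 -5592/10829 0 1 E
7 6/13 2/3 8/39 -44/39 -1 1 S
final -1 2 W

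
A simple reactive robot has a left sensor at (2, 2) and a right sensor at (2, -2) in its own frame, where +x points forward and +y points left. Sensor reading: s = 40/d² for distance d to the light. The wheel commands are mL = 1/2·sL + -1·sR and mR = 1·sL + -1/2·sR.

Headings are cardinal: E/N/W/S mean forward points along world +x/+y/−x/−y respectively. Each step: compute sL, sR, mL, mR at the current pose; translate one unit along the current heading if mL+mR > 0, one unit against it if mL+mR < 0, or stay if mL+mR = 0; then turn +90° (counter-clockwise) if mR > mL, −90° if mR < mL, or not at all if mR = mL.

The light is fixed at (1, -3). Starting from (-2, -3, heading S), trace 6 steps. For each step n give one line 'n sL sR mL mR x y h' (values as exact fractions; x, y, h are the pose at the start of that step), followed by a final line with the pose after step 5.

n=0: pose=(-2,-3,S); sL=8, sR=40/29; mL=76/29, mR=212/29; mL+mR=288/29 → advance +1; mR−mL=136/29 → turn +1·90°
n=1: pose=(-2,-4,E); sL=20, sR=4; mL=6, mR=18; mL+mR=24 → advance +1; mR−mL=12 → turn +1·90°
n=2: pose=(-1,-4,N); sL=40/17, sR=40; mL=-660/17, mR=-300/17; mL+mR=-960/17 → advance -1; mR−mL=360/17 → turn +1·90°
n=3: pose=(-1,-5,W); sL=5/4, sR=5/2; mL=-15/8, mR=0; mL+mR=-15/8 → advance -1; mR−mL=15/8 → turn +1·90°
n=4: pose=(0,-5,S); sL=40/17, sR=8/5; mL=-36/85, mR=132/85; mL+mR=96/85 → advance +1; mR−mL=168/85 → turn +1·90°
n=5: pose=(0,-6,E); sL=20, sR=20/13; mL=110/13, mR=250/13; mL+mR=360/13 → advance +1; mR−mL=140/13 → turn +1·90°

0 8 40/29 76/29 212/29 -2 -3 S
1 20 4 6 18 -2 -4 E
2 40/17 40 -660/17 -300/17 -1 -4 N
3 5/4 5/2 -15/8 0 -1 -5 W
4 40/17 8/5 -36/85 132/85 0 -5 S
5 20 20/13 110/13 250/13 0 -6 E
final 1 -6 N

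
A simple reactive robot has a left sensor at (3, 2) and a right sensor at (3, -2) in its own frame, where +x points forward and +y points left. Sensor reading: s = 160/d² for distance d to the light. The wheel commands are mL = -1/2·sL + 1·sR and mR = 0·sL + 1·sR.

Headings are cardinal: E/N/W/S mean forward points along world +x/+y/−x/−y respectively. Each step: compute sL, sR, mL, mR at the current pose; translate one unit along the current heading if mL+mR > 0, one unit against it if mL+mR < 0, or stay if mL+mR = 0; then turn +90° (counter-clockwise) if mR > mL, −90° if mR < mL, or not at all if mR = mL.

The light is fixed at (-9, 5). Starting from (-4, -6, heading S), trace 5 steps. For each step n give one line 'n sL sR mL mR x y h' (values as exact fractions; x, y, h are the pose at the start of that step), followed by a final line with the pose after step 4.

0 32/49 32/41 912/2009 32/41 -4 -6 S
1 40/41 8/13 68/533 8/13 -4 -7 E
2 160/97 32/29 784/2813 32/29 -3 -7 N
3 80/89 16/9 1064/801 16/9 -3 -6 W
4 32/49 32/41 912/2009 32/41 -4 -6 S
final -4 -7 E

n=0: pose=(-4,-6,S); sL=32/49, sR=32/41; mL=912/2009, mR=32/41; mL+mR=2480/2009 → advance +1; mR−mL=16/49 → turn +1·90°
n=1: pose=(-4,-7,E); sL=40/41, sR=8/13; mL=68/533, mR=8/13; mL+mR=396/533 → advance +1; mR−mL=20/41 → turn +1·90°
n=2: pose=(-3,-7,N); sL=160/97, sR=32/29; mL=784/2813, mR=32/29; mL+mR=3888/2813 → advance +1; mR−mL=80/97 → turn +1·90°
n=3: pose=(-3,-6,W); sL=80/89, sR=16/9; mL=1064/801, mR=16/9; mL+mR=2488/801 → advance +1; mR−mL=40/89 → turn +1·90°
n=4: pose=(-4,-6,S); sL=32/49, sR=32/41; mL=912/2009, mR=32/41; mL+mR=2480/2009 → advance +1; mR−mL=16/49 → turn +1·90°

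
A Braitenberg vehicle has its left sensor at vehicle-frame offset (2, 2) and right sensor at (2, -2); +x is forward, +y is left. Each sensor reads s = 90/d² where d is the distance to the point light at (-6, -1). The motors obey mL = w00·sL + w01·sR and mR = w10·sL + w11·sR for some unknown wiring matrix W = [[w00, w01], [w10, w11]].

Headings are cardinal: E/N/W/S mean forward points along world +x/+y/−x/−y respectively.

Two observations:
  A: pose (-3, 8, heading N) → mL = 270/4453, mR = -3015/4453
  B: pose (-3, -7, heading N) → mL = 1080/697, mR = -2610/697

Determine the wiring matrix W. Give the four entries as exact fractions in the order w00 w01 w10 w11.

1/2 -1/2 -1/2 -1/2

obs A: pose=(-3,8,N) → sL=45/61, sR=45/73, mL=270/4453, mR=-3015/4453
obs B: pose=(-3,-7,N) → sL=90/17, sR=90/41, mL=1080/697, mR=-2610/697
sensor matrix S = [[45/61, 45/73], [90/17, 90/41]]; det S = -5103000/3103741
solve [mL_A; mL_B] = S·[w00; w01] and [mR_A; mR_B] = S·[w10; w11]:
  w00 = 1/2, w01 = -1/2, w10 = -1/2, w11 = -1/2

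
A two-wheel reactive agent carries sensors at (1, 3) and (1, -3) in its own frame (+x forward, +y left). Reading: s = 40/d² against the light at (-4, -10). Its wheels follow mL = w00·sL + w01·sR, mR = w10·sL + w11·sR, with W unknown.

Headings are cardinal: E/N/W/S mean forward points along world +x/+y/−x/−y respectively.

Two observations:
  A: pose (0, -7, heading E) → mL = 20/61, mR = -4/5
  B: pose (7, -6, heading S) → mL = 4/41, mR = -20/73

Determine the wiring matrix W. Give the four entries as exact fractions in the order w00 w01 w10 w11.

1/2 0 0 -1/2

obs A: pose=(0,-7,E) → sL=40/61, sR=8/5, mL=20/61, mR=-4/5
obs B: pose=(7,-6,S) → sL=8/41, sR=40/73, mL=4/41, mR=-20/73
sensor matrix S = [[40/61, 8/5], [8/41, 40/73]]; det S = 43008/912865
solve [mL_A; mL_B] = S·[w00; w01] and [mR_A; mR_B] = S·[w10; w11]:
  w00 = 1/2, w01 = 0, w10 = 0, w11 = -1/2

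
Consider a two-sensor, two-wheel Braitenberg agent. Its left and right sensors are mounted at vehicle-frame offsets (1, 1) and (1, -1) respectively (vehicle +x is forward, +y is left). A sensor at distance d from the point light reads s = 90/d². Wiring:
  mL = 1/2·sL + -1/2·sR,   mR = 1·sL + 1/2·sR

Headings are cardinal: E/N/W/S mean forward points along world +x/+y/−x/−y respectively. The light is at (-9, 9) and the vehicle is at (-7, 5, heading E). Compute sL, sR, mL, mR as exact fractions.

5 45/17 20/17 215/34

left sensor world pos  = (-6, 6); dL² = 18
right sensor world pos = (-6, 4); dR² = 34
sL = 90/18 = 5
sR = 90/34 = 45/17
mL = 1/2·sL + -1/2·sR = 20/17
mR = 1·sL + 1/2·sR = 215/34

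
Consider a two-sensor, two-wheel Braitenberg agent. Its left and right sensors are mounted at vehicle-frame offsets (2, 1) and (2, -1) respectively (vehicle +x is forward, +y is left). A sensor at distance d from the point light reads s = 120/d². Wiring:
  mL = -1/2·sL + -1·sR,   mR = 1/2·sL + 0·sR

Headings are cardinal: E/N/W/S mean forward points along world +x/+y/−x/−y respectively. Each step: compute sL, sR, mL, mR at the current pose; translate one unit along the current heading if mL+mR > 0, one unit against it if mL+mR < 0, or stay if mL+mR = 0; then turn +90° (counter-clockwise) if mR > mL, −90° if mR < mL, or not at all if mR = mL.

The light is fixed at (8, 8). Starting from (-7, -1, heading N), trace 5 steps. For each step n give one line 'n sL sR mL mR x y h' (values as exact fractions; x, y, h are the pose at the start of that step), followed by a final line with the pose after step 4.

n=0: pose=(-7,-1,N); sL=24/61, sR=24/49; mL=-2052/2989, mR=12/61; mL+mR=-24/49 → advance -1; mR−mL=2640/2989 → turn +1·90°
n=1: pose=(-7,-2,W); sL=12/41, sR=12/37; mL=-714/1517, mR=6/41; mL+mR=-12/37 → advance -1; mR−mL=936/1517 → turn +1·90°
n=2: pose=(-6,-2,S); sL=120/313, sR=40/123; mL=-19900/38499, mR=60/313; mL+mR=-40/123 → advance -1; mR−mL=27280/38499 → turn +1·90°
n=3: pose=(-6,-1,E); sL=15/26, sR=30/61; mL=-2475/3172, mR=15/52; mL+mR=-30/61 → advance -1; mR−mL=1695/1586 → turn +1·90°
n=4: pose=(-7,-1,N); sL=24/61, sR=24/49; mL=-2052/2989, mR=12/61; mL+mR=-24/49 → advance -1; mR−mL=2640/2989 → turn +1·90°

0 24/61 24/49 -2052/2989 12/61 -7 -1 N
1 12/41 12/37 -714/1517 6/41 -7 -2 W
2 120/313 40/123 -19900/38499 60/313 -6 -2 S
3 15/26 30/61 -2475/3172 15/52 -6 -1 E
4 24/61 24/49 -2052/2989 12/61 -7 -1 N
final -7 -2 W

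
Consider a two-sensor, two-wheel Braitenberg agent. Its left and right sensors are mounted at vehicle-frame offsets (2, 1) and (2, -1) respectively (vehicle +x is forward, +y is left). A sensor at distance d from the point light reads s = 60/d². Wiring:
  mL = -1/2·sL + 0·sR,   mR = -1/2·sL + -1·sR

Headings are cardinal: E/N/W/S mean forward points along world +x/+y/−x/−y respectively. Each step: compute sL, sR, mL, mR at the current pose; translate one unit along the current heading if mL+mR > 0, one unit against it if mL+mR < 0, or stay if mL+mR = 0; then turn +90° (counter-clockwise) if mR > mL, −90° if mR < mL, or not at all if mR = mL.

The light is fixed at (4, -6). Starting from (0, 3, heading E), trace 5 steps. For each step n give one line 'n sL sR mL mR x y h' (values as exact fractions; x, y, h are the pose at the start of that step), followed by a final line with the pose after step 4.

0 15/26 15/17 -15/52 -1035/884 0 3 E
1 12/13 12/17 -6/13 -258/221 -1 3 S
2 6/13 6/17 -3/13 -129/221 -1 4 W
3 60/169 20/51 -30/169 -4910/8619 0 4 N
4 15/26 15/17 -15/52 -1035/884 0 3 E
final -1 3 S

n=0: pose=(0,3,E); sL=15/26, sR=15/17; mL=-15/52, mR=-1035/884; mL+mR=-645/442 → advance -1; mR−mL=-15/17 → turn -1·90°
n=1: pose=(-1,3,S); sL=12/13, sR=12/17; mL=-6/13, mR=-258/221; mL+mR=-360/221 → advance -1; mR−mL=-12/17 → turn -1·90°
n=2: pose=(-1,4,W); sL=6/13, sR=6/17; mL=-3/13, mR=-129/221; mL+mR=-180/221 → advance -1; mR−mL=-6/17 → turn -1·90°
n=3: pose=(0,4,N); sL=60/169, sR=20/51; mL=-30/169, mR=-4910/8619; mL+mR=-6440/8619 → advance -1; mR−mL=-20/51 → turn -1·90°
n=4: pose=(0,3,E); sL=15/26, sR=15/17; mL=-15/52, mR=-1035/884; mL+mR=-645/442 → advance -1; mR−mL=-15/17 → turn -1·90°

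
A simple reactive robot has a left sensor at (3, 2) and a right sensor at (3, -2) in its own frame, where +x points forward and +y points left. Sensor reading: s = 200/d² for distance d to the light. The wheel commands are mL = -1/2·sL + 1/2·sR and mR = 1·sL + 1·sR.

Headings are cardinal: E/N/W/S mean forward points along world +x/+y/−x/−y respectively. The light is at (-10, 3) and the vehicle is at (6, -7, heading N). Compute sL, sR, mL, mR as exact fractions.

40/49 200/373 -2560/18277 24720/18277

left sensor world pos  = (4, -4); dL² = 245
right sensor world pos = (8, -4); dR² = 373
sL = 200/245 = 40/49
sR = 200/373 = 200/373
mL = -1/2·sL + 1/2·sR = -2560/18277
mR = 1·sL + 1·sR = 24720/18277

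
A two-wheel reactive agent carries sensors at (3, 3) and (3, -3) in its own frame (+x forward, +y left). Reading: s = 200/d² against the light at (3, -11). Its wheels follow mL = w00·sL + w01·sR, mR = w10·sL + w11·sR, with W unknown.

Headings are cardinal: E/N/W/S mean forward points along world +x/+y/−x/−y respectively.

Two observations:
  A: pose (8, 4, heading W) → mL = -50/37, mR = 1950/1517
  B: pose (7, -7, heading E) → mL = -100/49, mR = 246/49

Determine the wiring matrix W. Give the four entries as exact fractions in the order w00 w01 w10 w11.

-1 0 1/2 1

obs A: pose=(8,4,W) → sL=50/37, sR=25/41, mL=-50/37, mR=1950/1517
obs B: pose=(7,-7,E) → sL=100/49, sR=4, mL=-100/49, mR=246/49
sensor matrix S = [[50/37, 25/41], [100/49, 4]]; det S = 309300/74333
solve [mL_A; mL_B] = S·[w00; w01] and [mR_A; mR_B] = S·[w10; w11]:
  w00 = -1, w01 = 0, w10 = 1/2, w11 = 1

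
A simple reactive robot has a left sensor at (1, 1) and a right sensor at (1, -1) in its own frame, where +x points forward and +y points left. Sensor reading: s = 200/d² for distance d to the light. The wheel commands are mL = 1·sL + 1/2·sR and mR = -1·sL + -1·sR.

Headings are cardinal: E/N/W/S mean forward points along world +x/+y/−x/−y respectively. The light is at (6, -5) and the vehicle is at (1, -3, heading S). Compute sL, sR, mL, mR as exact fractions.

left sensor world pos  = (2, -4); dL² = 17
right sensor world pos = (0, -4); dR² = 37
sL = 200/17 = 200/17
sR = 200/37 = 200/37
mL = 1·sL + 1/2·sR = 9100/629
mR = -1·sL + -1·sR = -10800/629

200/17 200/37 9100/629 -10800/629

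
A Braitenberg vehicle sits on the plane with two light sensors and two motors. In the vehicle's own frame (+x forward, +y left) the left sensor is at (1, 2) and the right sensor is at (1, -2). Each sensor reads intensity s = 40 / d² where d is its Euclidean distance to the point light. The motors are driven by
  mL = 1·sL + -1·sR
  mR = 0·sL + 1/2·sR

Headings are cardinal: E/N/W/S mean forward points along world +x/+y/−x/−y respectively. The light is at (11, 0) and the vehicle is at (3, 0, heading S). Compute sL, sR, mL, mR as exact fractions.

left sensor world pos  = (5, -1); dL² = 37
right sensor world pos = (1, -1); dR² = 101
sL = 40/37 = 40/37
sR = 40/101 = 40/101
mL = 1·sL + -1·sR = 2560/3737
mR = 0·sL + 1/2·sR = 20/101

40/37 40/101 2560/3737 20/101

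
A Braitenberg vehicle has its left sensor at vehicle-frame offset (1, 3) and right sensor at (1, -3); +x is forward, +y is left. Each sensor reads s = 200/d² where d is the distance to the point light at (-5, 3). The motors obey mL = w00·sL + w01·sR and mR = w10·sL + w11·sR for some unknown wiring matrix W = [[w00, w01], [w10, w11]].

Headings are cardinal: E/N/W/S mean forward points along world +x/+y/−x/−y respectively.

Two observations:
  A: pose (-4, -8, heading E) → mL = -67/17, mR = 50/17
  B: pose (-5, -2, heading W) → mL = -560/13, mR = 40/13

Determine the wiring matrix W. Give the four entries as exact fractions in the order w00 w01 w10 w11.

-1 -1 1 0

obs A: pose=(-4,-8,E) → sL=50/17, sR=1, mL=-67/17, mR=50/17
obs B: pose=(-5,-2,W) → sL=40/13, sR=40, mL=-560/13, mR=40/13
sensor matrix S = [[50/17, 1], [40/13, 40]]; det S = 25320/221
solve [mL_A; mL_B] = S·[w00; w01] and [mR_A; mR_B] = S·[w10; w11]:
  w00 = -1, w01 = -1, w10 = 1, w11 = 0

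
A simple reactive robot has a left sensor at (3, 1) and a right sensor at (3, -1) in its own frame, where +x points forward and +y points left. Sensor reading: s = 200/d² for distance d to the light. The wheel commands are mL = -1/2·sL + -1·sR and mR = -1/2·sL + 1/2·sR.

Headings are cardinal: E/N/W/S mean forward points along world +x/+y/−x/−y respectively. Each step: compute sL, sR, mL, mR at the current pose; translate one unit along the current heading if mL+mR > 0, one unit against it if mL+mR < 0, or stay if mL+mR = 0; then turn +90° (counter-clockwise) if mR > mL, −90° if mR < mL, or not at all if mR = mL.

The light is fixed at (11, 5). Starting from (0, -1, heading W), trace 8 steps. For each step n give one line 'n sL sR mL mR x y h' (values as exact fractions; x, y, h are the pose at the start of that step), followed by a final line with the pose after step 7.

0 40/49 200/221 -14220/10829 480/10829 0 -1 W
1 100/81 100/101 -13150/8181 -1000/8181 1 -1 S
2 40/13 40/17 -860/221 -80/221 1 0 E
3 50/37 25/13 -1250/481 275/962 0 0 N
4 40/49 200/221 -14220/10829 480/10829 0 -1 W
5 100/81 100/101 -13150/8181 -1000/8181 1 -1 S
6 40/13 40/17 -860/221 -80/221 1 0 E
7 50/37 25/13 -1250/481 275/962 0 0 N
final 0 -1 W

n=0: pose=(0,-1,W); sL=40/49, sR=200/221; mL=-14220/10829, mR=480/10829; mL+mR=-13740/10829 → advance -1; mR−mL=300/221 → turn +1·90°
n=1: pose=(1,-1,S); sL=100/81, sR=100/101; mL=-13150/8181, mR=-1000/8181; mL+mR=-14150/8181 → advance -1; mR−mL=150/101 → turn +1·90°
n=2: pose=(1,0,E); sL=40/13, sR=40/17; mL=-860/221, mR=-80/221; mL+mR=-940/221 → advance -1; mR−mL=60/17 → turn +1·90°
n=3: pose=(0,0,N); sL=50/37, sR=25/13; mL=-1250/481, mR=275/962; mL+mR=-2225/962 → advance -1; mR−mL=75/26 → turn +1·90°
n=4: pose=(0,-1,W); sL=40/49, sR=200/221; mL=-14220/10829, mR=480/10829; mL+mR=-13740/10829 → advance -1; mR−mL=300/221 → turn +1·90°
n=5: pose=(1,-1,S); sL=100/81, sR=100/101; mL=-13150/8181, mR=-1000/8181; mL+mR=-14150/8181 → advance -1; mR−mL=150/101 → turn +1·90°
n=6: pose=(1,0,E); sL=40/13, sR=40/17; mL=-860/221, mR=-80/221; mL+mR=-940/221 → advance -1; mR−mL=60/17 → turn +1·90°
n=7: pose=(0,0,N); sL=50/37, sR=25/13; mL=-1250/481, mR=275/962; mL+mR=-2225/962 → advance -1; mR−mL=75/26 → turn +1·90°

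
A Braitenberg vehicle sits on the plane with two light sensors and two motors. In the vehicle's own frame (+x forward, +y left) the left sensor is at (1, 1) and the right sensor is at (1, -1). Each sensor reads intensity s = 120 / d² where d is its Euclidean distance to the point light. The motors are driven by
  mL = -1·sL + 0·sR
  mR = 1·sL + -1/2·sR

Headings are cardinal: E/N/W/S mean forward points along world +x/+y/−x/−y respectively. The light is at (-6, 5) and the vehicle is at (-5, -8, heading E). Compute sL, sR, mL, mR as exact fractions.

30/37 3/5 -30/37 189/370

left sensor world pos  = (-4, -7); dL² = 148
right sensor world pos = (-4, -9); dR² = 200
sL = 120/148 = 30/37
sR = 120/200 = 3/5
mL = -1·sL + 0·sR = -30/37
mR = 1·sL + -1/2·sR = 189/370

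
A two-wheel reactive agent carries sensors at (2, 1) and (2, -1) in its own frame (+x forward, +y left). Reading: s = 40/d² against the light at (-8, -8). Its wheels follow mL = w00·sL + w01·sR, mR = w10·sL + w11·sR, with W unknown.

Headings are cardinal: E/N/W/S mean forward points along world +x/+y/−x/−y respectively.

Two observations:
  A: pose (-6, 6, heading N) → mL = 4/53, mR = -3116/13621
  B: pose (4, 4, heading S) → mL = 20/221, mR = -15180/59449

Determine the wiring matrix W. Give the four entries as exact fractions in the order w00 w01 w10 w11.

0 1/2 -1/2 -1

obs A: pose=(-6,6,N) → sL=40/257, sR=8/53, mL=4/53, mR=-3116/13621
obs B: pose=(4,4,S) → sL=40/269, sR=40/221, mL=20/221, mR=-15180/59449
sensor matrix S = [[40/257, 8/53], [40/269, 40/221]]; det S = 4636160/809754829
solve [mL_A; mL_B] = S·[w00; w01] and [mR_A; mR_B] = S·[w10; w11]:
  w00 = 0, w01 = 1/2, w10 = -1/2, w11 = -1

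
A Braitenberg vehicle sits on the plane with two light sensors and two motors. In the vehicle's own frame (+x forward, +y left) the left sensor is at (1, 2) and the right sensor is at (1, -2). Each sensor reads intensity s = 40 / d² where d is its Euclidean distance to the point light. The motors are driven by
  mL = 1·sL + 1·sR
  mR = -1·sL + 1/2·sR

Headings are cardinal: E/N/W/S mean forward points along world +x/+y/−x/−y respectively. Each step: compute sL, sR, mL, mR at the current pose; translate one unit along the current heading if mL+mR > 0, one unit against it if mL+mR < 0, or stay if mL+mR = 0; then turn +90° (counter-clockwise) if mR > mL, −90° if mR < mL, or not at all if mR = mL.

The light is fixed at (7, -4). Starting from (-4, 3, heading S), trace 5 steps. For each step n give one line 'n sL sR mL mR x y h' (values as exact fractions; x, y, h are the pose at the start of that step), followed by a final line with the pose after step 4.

n=0: pose=(-4,3,S); sL=40/117, sR=8/41; mL=2576/4797, mR=-1172/4797; mL+mR=12/41 → advance +1; mR−mL=-3748/4797 → turn -1·90°
n=1: pose=(-4,2,W); sL=1/4, sR=5/26; mL=23/52, mR=-2/13; mL+mR=15/52 → advance +1; mR−mL=-31/52 → turn -1·90°
n=2: pose=(-5,2,N); sL=8/49, sR=40/149; mL=3152/7301, mR=-212/7301; mL+mR=60/149 → advance +1; mR−mL=-3364/7301 → turn -1·90°
n=3: pose=(-5,3,E); sL=20/101, sR=20/73; mL=3480/7373, mR=-450/7373; mL+mR=30/73 → advance +1; mR−mL=-3930/7373 → turn -1·90°
n=4: pose=(-4,3,S); sL=40/117, sR=8/41; mL=2576/4797, mR=-1172/4797; mL+mR=12/41 → advance +1; mR−mL=-3748/4797 → turn -1·90°

0 40/117 8/41 2576/4797 -1172/4797 -4 3 S
1 1/4 5/26 23/52 -2/13 -4 2 W
2 8/49 40/149 3152/7301 -212/7301 -5 2 N
3 20/101 20/73 3480/7373 -450/7373 -5 3 E
4 40/117 8/41 2576/4797 -1172/4797 -4 3 S
final -4 2 W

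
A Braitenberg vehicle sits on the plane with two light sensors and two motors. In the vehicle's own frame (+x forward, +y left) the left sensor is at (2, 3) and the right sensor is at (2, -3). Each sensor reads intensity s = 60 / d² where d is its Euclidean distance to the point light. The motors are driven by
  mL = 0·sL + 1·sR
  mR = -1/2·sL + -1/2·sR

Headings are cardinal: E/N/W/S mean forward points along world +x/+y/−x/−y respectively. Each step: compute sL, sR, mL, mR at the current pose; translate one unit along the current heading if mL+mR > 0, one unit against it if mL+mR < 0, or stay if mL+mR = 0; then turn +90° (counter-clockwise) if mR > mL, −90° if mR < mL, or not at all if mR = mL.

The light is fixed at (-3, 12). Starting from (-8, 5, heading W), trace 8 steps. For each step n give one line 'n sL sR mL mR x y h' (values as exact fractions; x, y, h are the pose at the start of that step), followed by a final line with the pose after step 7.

0 60/149 12/13 12/13 -1284/1937 -8 5 W
1 30/53 30/17 30/17 -1050/901 -9 5 N
2 12/5 60/97 60/97 -732/485 -9 6 E
3 3/4 15/41 15/41 -183/328 -10 6 S
4 12/29 12/17 12/17 -276/493 -10 7 W
5 6/13 30/17 30/17 -246/221 -11 7 N
6 60/37 12/17 12/17 -732/629 -11 8 E
7 5/6 1/3 1/3 -7/12 -12 8 S
final -12 9 W

n=0: pose=(-8,5,W); sL=60/149, sR=12/13; mL=12/13, mR=-1284/1937; mL+mR=504/1937 → advance +1; mR−mL=-3072/1937 → turn -1·90°
n=1: pose=(-9,5,N); sL=30/53, sR=30/17; mL=30/17, mR=-1050/901; mL+mR=540/901 → advance +1; mR−mL=-2640/901 → turn -1·90°
n=2: pose=(-9,6,E); sL=12/5, sR=60/97; mL=60/97, mR=-732/485; mL+mR=-432/485 → advance -1; mR−mL=-1032/485 → turn -1·90°
n=3: pose=(-10,6,S); sL=3/4, sR=15/41; mL=15/41, mR=-183/328; mL+mR=-63/328 → advance -1; mR−mL=-303/328 → turn -1·90°
n=4: pose=(-10,7,W); sL=12/29, sR=12/17; mL=12/17, mR=-276/493; mL+mR=72/493 → advance +1; mR−mL=-624/493 → turn -1·90°
n=5: pose=(-11,7,N); sL=6/13, sR=30/17; mL=30/17, mR=-246/221; mL+mR=144/221 → advance +1; mR−mL=-636/221 → turn -1·90°
n=6: pose=(-11,8,E); sL=60/37, sR=12/17; mL=12/17, mR=-732/629; mL+mR=-288/629 → advance -1; mR−mL=-1176/629 → turn -1·90°
n=7: pose=(-12,8,S); sL=5/6, sR=1/3; mL=1/3, mR=-7/12; mL+mR=-1/4 → advance -1; mR−mL=-11/12 → turn -1·90°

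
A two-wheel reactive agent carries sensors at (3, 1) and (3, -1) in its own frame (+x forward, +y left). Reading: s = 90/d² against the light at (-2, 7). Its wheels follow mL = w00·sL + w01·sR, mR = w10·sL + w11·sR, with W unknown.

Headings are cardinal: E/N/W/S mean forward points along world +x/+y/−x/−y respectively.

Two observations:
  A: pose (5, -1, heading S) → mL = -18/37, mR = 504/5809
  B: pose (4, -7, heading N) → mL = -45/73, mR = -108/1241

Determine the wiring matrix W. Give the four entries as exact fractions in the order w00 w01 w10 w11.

-1 0 -1 1

obs A: pose=(5,-1,S) → sL=18/37, sR=90/157, mL=-18/37, mR=504/5809
obs B: pose=(4,-7,N) → sL=45/73, sR=9/17, mL=-45/73, mR=-108/1241
sensor matrix S = [[18/37, 90/157], [45/73, 9/17]]; det S = -690768/7208969
solve [mL_A; mL_B] = S·[w00; w01] and [mR_A; mR_B] = S·[w10; w11]:
  w00 = -1, w01 = 0, w10 = -1, w11 = 1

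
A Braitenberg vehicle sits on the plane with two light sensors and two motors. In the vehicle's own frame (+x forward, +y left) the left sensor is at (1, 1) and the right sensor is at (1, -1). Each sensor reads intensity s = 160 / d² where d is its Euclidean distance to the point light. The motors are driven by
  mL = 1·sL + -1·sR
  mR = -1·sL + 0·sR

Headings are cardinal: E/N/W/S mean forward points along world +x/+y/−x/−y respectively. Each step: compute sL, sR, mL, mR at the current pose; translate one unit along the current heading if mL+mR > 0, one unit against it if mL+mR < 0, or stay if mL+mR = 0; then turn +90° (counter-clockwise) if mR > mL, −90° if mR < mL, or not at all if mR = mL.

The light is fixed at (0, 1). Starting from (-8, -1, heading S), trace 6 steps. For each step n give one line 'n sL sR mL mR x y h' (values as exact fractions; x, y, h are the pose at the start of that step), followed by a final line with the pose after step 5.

0 80/29 16/9 256/261 -80/29 -8 -1 S
1 32/17 160/81 -128/1377 -32/17 -8 0 W
2 5/2 40/9 -35/18 -5/2 -7 0 N
3 160/37 32/9 256/333 -160/37 -7 -1 E
4 80/29 16/9 256/261 -80/29 -8 -1 S
5 32/17 160/81 -128/1377 -32/17 -8 0 W
final -7 0 N

n=0: pose=(-8,-1,S); sL=80/29, sR=16/9; mL=256/261, mR=-80/29; mL+mR=-16/9 → advance -1; mR−mL=-976/261 → turn -1·90°
n=1: pose=(-8,0,W); sL=32/17, sR=160/81; mL=-128/1377, mR=-32/17; mL+mR=-160/81 → advance -1; mR−mL=-2464/1377 → turn -1·90°
n=2: pose=(-7,0,N); sL=5/2, sR=40/9; mL=-35/18, mR=-5/2; mL+mR=-40/9 → advance -1; mR−mL=-5/9 → turn -1·90°
n=3: pose=(-7,-1,E); sL=160/37, sR=32/9; mL=256/333, mR=-160/37; mL+mR=-32/9 → advance -1; mR−mL=-1696/333 → turn -1·90°
n=4: pose=(-8,-1,S); sL=80/29, sR=16/9; mL=256/261, mR=-80/29; mL+mR=-16/9 → advance -1; mR−mL=-976/261 → turn -1·90°
n=5: pose=(-8,0,W); sL=32/17, sR=160/81; mL=-128/1377, mR=-32/17; mL+mR=-160/81 → advance -1; mR−mL=-2464/1377 → turn -1·90°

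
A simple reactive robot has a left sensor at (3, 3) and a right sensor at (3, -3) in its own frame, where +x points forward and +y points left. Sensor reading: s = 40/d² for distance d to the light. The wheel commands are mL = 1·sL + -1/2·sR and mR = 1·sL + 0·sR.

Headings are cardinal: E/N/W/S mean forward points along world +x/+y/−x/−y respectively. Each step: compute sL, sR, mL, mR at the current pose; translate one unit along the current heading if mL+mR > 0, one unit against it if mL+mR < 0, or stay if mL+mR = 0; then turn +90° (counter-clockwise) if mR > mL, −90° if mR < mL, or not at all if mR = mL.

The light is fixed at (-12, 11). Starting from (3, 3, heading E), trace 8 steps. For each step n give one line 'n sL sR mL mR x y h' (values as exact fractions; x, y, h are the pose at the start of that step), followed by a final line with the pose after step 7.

0 40/349 8/89 2164/31061 40/349 3 3 E
1 20/97 20/193 2890/18721 20/97 4 3 N
2 40/269 8/37 404/9953 40/269 4 4 W
3 5/53 10/61 40/3233 5/53 3 4 S
4 40/349 8/89 2164/31061 40/349 3 3 E
5 20/97 20/193 2890/18721 20/97 4 3 N
6 40/269 8/37 404/9953 40/269 4 4 W
7 5/53 10/61 40/3233 5/53 3 4 S
final 3 3 E

n=0: pose=(3,3,E); sL=40/349, sR=8/89; mL=2164/31061, mR=40/349; mL+mR=5724/31061 → advance +1; mR−mL=4/89 → turn +1·90°
n=1: pose=(4,3,N); sL=20/97, sR=20/193; mL=2890/18721, mR=20/97; mL+mR=6750/18721 → advance +1; mR−mL=10/193 → turn +1·90°
n=2: pose=(4,4,W); sL=40/269, sR=8/37; mL=404/9953, mR=40/269; mL+mR=1884/9953 → advance +1; mR−mL=4/37 → turn +1·90°
n=3: pose=(3,4,S); sL=5/53, sR=10/61; mL=40/3233, mR=5/53; mL+mR=345/3233 → advance +1; mR−mL=5/61 → turn +1·90°
n=4: pose=(3,3,E); sL=40/349, sR=8/89; mL=2164/31061, mR=40/349; mL+mR=5724/31061 → advance +1; mR−mL=4/89 → turn +1·90°
n=5: pose=(4,3,N); sL=20/97, sR=20/193; mL=2890/18721, mR=20/97; mL+mR=6750/18721 → advance +1; mR−mL=10/193 → turn +1·90°
n=6: pose=(4,4,W); sL=40/269, sR=8/37; mL=404/9953, mR=40/269; mL+mR=1884/9953 → advance +1; mR−mL=4/37 → turn +1·90°
n=7: pose=(3,4,S); sL=5/53, sR=10/61; mL=40/3233, mR=5/53; mL+mR=345/3233 → advance +1; mR−mL=5/61 → turn +1·90°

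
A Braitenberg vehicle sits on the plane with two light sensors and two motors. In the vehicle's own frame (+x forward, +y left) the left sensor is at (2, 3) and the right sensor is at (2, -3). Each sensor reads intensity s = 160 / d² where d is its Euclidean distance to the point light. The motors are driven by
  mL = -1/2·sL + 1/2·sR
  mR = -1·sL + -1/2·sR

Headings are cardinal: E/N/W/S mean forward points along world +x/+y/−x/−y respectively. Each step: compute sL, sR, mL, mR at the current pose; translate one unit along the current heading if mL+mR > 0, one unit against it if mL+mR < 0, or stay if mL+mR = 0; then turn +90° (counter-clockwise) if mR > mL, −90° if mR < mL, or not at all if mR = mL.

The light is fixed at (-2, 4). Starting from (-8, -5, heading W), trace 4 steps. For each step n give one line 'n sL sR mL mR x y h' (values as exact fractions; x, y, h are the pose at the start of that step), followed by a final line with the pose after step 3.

0 10/13 8/5 27/65 -102/65 -8 -5 W
1 160/113 160/53 4800/5989 -17520/5989 -7 -5 N
2 80/29 80/89 -2400/2581 -8280/2581 -7 -6 E
3 160/153 32/45 -128/765 -1072/765 -8 -6 S
final -8 -5 W

n=0: pose=(-8,-5,W); sL=10/13, sR=8/5; mL=27/65, mR=-102/65; mL+mR=-15/13 → advance -1; mR−mL=-129/65 → turn -1·90°
n=1: pose=(-7,-5,N); sL=160/113, sR=160/53; mL=4800/5989, mR=-17520/5989; mL+mR=-240/113 → advance -1; mR−mL=-22320/5989 → turn -1·90°
n=2: pose=(-7,-6,E); sL=80/29, sR=80/89; mL=-2400/2581, mR=-8280/2581; mL+mR=-120/29 → advance -1; mR−mL=-5880/2581 → turn -1·90°
n=3: pose=(-8,-6,S); sL=160/153, sR=32/45; mL=-128/765, mR=-1072/765; mL+mR=-80/51 → advance -1; mR−mL=-944/765 → turn -1·90°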